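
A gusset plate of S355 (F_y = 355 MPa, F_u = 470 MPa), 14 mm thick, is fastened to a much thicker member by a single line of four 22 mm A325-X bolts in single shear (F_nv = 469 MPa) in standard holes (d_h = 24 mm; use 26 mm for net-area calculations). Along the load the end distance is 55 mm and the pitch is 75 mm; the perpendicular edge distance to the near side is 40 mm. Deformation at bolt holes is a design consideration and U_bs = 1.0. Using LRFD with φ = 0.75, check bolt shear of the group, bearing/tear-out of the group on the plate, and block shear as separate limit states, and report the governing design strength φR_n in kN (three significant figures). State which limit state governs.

535 kN (bolt shear governs)

Bolt shear: A_b = π·22²/4 = 380.1 mm²; R_n = 469 × 380.1 × 4 × 1 / 1000 = 713.1 kN → 0.75 × 713.1 = 535 kN.
Bearing: edge l_c = 43, r_n = 339.5 kN; interior l_c = 51, r_n = 347.4 kN; R_n = 339.5 + 3·347.4 = 1382 kN → 1040 kN.
Block shear: A_gv = 3920, A_nv = 2646, A_nt = 378 mm²; R_n = min(0.6F_uA_nv, 0.6F_yA_gv) + U_bs·F_u·A_nt = 923.8 kN → 693 kN.
Bolt shear governs: 535 kN.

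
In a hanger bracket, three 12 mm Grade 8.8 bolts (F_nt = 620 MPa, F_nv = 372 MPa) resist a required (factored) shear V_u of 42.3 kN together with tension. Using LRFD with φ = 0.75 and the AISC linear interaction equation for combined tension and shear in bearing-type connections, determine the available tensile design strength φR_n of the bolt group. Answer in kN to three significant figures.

135 kN

A_b = π·12²/4 = 113.1 mm²; f_rv = 42.3 × 1000 / (3 × 113.1) = 124.7 MPa.
F'_nt = 1.3 F_nt − (F_nt / φF_nv) f_rv = 1.3·620 − (620/(0.75·372))·124.7 = 529 MPa, capped at F_nt → F'_nt = 529 MPa.
R_n = F'_nt · A_b · n = 529 × 113.1 × 3 / 1000 = 179.5 kN.
Design strength φR_n = 0.75 × 179.5 = 135 kN.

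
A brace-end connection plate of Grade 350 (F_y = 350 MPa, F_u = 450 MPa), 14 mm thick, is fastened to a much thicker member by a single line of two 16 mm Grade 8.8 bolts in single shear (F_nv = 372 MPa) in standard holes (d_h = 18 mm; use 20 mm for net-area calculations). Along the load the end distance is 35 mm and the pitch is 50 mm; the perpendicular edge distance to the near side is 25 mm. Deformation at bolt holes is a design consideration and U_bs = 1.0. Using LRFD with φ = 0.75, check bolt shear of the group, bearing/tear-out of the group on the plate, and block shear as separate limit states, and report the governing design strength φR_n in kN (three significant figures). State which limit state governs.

Bolt shear: A_b = π·16²/4 = 201.1 mm²; R_n = 372 × 201.1 × 2 × 1 / 1000 = 149.6 kN → 0.75 × 149.6 = 112 kN.
Bearing: edge l_c = 26, r_n = 196.6 kN; interior l_c = 32, r_n = 241.9 kN; R_n = 196.6 + 1·241.9 = 438.5 kN → 329 kN.
Block shear: A_gv = 1190, A_nv = 770, A_nt = 210 mm²; R_n = min(0.6F_uA_nv, 0.6F_yA_gv) + U_bs·F_u·A_nt = 302.4 kN → 227 kN.
Bolt shear governs: 112 kN.

112 kN (bolt shear governs)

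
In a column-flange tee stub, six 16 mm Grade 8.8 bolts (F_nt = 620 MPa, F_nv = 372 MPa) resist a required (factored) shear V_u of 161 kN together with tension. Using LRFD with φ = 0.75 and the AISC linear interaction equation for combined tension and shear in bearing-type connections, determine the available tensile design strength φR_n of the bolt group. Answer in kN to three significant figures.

461 kN

A_b = π·16²/4 = 201.1 mm²; f_rv = 161 × 1000 / (6 × 201.1) = 133.5 MPa.
F'_nt = 1.3 F_nt − (F_nt / φF_nv) f_rv = 1.3·620 − (620/(0.75·372))·133.5 = 509.4 MPa, capped at F_nt → F'_nt = 509.4 MPa.
R_n = F'_nt · A_b · n = 509.4 × 201.1 × 6 / 1000 = 614.6 kN.
Design strength φR_n = 0.75 × 614.6 = 461 kN.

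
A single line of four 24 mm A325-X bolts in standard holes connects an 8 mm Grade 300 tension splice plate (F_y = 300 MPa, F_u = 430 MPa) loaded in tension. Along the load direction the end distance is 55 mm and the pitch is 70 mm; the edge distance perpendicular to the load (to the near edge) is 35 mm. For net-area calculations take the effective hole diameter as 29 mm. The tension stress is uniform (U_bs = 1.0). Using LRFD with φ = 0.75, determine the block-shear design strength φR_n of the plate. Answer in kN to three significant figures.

306 kN

Shear plane L_v = 55 + 3·70 = 265 mm; A_gv = 265 × 8 = 2120 mm².
A_nv = (265 − 3.5·29) × 8 = 1308 mm².
A_nt = (35 − 0.5·29) × 8 = 164 mm².
0.6 F_u A_nv = 337.5 kN; 0.6 F_y A_gv = 381.6 kN → shear rupture governs the shear term.
R_n = 337.5 + 1.0 × 430 × 164 / 1000 = 408 kN.
Design strength φR_n = 0.75 × 408 = 306 kN.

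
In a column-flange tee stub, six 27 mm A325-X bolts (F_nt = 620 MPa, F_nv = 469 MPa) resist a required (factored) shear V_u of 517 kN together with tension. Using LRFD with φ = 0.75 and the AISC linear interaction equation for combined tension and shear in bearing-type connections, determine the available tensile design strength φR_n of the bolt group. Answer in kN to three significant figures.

A_b = π·27²/4 = 572.6 mm²; f_rv = 517 × 1000 / (6 × 572.6) = 150.5 MPa.
F'_nt = 1.3 F_nt − (F_nt / φF_nv) f_rv = 1.3·620 − (620/(0.75·469))·150.5 = 540.7 MPa, capped at F_nt → F'_nt = 540.7 MPa.
R_n = F'_nt · A_b · n = 540.7 × 572.6 × 6 / 1000 = 1858 kN.
Design strength φR_n = 0.75 × 1858 = 1390 kN.

1390 kN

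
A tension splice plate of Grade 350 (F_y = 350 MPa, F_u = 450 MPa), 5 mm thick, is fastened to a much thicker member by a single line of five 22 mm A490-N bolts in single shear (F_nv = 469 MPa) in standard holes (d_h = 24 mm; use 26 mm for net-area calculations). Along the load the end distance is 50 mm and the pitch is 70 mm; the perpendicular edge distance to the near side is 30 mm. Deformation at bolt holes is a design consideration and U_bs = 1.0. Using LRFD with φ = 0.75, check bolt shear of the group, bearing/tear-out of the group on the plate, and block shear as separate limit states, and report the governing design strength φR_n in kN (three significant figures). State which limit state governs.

Bolt shear: A_b = π·22²/4 = 380.1 mm²; R_n = 469 × 380.1 × 5 × 1 / 1000 = 891.4 kN → 0.75 × 891.4 = 669 kN.
Bearing: edge l_c = 38, r_n = 102.6 kN; interior l_c = 46, r_n = 118.8 kN; R_n = 102.6 + 4·118.8 = 577.8 kN → 433 kN.
Block shear: A_gv = 1650, A_nv = 1065, A_nt = 85 mm²; R_n = min(0.6F_uA_nv, 0.6F_yA_gv) + U_bs·F_u·A_nt = 325.8 kN → 244 kN.
Block shear governs: 244 kN.

244 kN (block shear governs)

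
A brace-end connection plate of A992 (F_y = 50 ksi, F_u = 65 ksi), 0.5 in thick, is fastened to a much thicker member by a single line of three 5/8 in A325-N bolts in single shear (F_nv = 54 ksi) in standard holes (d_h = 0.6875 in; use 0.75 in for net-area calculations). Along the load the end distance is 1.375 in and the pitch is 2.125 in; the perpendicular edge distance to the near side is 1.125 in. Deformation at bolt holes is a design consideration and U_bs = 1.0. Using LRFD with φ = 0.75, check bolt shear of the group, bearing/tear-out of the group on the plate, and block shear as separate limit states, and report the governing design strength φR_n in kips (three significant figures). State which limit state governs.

37.3 kips (bolt shear governs)

Bolt shear: A_b = π·0.625²/4 = 0.3068 in²; R_n = 54 × 0.3068 × 3 × 1 = 49.7 kips → 0.75 × 49.7 = 37.3 kips.
Bearing: edge l_c = 1.031, r_n = 40.22 kips; interior l_c = 1.438, r_n = 48.75 kips; R_n = 40.22 + 2·48.75 = 137.7 kips → 103 kips.
Block shear: A_gv = 2.812, A_nv = 1.875, A_nt = 0.375 in²; R_n = min(0.6F_uA_nv, 0.6F_yA_gv) + U_bs·F_u·A_nt = 97.5 kips → 73.1 kips.
Bolt shear governs: 37.3 kips.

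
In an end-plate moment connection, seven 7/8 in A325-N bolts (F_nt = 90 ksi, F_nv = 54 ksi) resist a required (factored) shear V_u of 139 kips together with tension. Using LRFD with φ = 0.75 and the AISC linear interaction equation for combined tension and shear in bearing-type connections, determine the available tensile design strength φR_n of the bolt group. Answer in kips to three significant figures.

138 kips

A_b = π·0.875²/4 = 0.6013 in²; f_rv = 139 / (7 × 0.6013) = 33.02 ksi.
F'_nt = 1.3 F_nt − (F_nt / φF_nv) f_rv = 1.3·90 − (90/(0.75·54))·33.02 = 43.62 ksi, capped at F_nt → F'_nt = 43.62 ksi.
R_n = F'_nt · A_b · n = 43.62 × 0.6013 × 7 = 183.6 kips.
Design strength φR_n = 0.75 × 183.6 = 138 kips.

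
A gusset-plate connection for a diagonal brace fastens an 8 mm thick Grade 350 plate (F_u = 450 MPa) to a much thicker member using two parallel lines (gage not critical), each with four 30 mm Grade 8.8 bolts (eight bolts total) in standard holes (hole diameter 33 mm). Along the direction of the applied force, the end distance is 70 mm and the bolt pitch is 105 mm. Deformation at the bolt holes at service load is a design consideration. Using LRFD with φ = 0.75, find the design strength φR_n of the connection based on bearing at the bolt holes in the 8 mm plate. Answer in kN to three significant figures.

1510 kN

Per bolt r_n = 1.2 l_c t F_u ≤ 2.4 d t F_u; upper limit = 2.4 × 30 × 8 × 450 / 1000 = 259.2 kN.
Edge bolt: l_c = 70 − 33/2 = 53.5 mm → 1.2 × 53.5 × 8 × 450 / 1000 = 231.1 → r_n = 231.1 kN.
Interior bolts: l_c = 105 − 33 = 72 mm → 1.2 × 72 × 8 × 450 / 1000 = 311 → r_n = 259.2 kN.
R_n = 2 × 231.1 + 6 × 259.2 = 2017 kN.
Design strength φR_n = 0.75 × 2017 = 1510 kN.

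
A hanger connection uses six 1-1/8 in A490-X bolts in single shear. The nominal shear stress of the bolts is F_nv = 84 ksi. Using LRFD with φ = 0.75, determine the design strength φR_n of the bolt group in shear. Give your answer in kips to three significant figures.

A_b = π × 1.125² / 4 = 0.994 in².
R_n = F_nv · A_b · n · n_s = 84 × 0.994 × 6 × 1 = 501 kips.
Design strength φR_n = 0.75 × 501 = 376 kips.

376 kips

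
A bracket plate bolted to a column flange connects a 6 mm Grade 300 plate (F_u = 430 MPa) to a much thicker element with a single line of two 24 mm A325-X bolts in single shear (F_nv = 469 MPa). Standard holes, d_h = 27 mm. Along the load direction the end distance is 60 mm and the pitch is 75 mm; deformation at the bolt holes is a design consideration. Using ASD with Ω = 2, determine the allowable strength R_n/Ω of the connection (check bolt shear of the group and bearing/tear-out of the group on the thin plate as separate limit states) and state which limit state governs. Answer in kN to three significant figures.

Bolt shear: A_b = π·24²/4 = 452.4 mm²; R_n = 469 × 452.4 × 2 × 1 / 1000 = 424.3 kN → 424.3 / 2 = 212 kN.
Bearing (1.2 l_c t F_u ≤ 2.4 d t F_u): upper limit = 2.4·24·6·430 / 1000 = 148.6 kN.
  Edge l_c = 60 − 27/2 = 46.5 → r_n = 144 kN; interior l_c = 75 − 27 = 48 → r_n = 148.6 kN.
  R_n,bearing = 1·144 + 1·148.6 = 292.6 kN → 292.6 / 2 = 146 kN.
Bearing governs: 146 kN.

146 kN (bearing governs)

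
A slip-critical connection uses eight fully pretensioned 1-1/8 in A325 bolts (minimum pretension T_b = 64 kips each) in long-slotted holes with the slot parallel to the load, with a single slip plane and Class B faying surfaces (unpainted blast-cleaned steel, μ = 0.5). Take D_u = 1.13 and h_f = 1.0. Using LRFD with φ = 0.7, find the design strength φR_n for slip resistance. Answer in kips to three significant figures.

R_n = μ · D_u · h_f · T_b · n_s · n_b = 0.5 × 1.13 × 1.0 × 64 × 1 × 8 = 289.3 kips.
Design strength φR_n = 0.7 × 289.3 = 202 kips.

202 kips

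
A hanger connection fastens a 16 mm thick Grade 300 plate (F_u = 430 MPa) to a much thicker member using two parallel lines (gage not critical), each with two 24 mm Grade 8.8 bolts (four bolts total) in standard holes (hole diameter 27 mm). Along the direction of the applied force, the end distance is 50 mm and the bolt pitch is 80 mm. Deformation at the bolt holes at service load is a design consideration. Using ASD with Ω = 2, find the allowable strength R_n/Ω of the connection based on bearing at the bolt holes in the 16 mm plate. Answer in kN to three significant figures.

Per bolt r_n = 1.2 l_c t F_u ≤ 2.4 d t F_u; upper limit = 2.4 × 24 × 16 × 430 / 1000 = 396.3 kN.
Edge bolt: l_c = 50 − 27/2 = 36.5 mm → 1.2 × 36.5 × 16 × 430 / 1000 = 301.3 → r_n = 301.3 kN.
Interior bolts: l_c = 80 − 27 = 53 mm → 1.2 × 53 × 16 × 430 / 1000 = 437.6 → r_n = 396.3 kN.
R_n = 2 × 301.3 + 2 × 396.3 = 1395 kN.
Allowable strength R_n/Ω = 1395 / 2 = 698 kN.

698 kN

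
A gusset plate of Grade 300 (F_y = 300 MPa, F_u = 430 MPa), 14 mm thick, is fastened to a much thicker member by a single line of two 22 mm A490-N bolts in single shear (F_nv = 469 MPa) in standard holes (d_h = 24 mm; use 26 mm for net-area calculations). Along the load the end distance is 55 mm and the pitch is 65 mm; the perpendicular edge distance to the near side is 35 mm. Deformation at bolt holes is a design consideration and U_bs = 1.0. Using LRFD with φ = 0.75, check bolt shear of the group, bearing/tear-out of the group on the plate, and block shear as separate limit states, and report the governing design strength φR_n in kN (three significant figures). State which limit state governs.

267 kN (bolt shear governs)

Bolt shear: A_b = π·22²/4 = 380.1 mm²; R_n = 469 × 380.1 × 2 × 1 / 1000 = 356.6 kN → 0.75 × 356.6 = 267 kN.
Bearing: edge l_c = 43, r_n = 310.6 kN; interior l_c = 41, r_n = 296.2 kN; R_n = 310.6 + 1·296.2 = 606.8 kN → 455 kN.
Block shear: A_gv = 1680, A_nv = 1134, A_nt = 308 mm²; R_n = min(0.6F_uA_nv, 0.6F_yA_gv) + U_bs·F_u·A_nt = 425 kN → 319 kN.
Bolt shear governs: 267 kN.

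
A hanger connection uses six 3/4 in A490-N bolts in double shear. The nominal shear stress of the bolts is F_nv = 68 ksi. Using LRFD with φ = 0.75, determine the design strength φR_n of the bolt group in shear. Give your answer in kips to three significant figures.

270 kips

A_b = π × 0.75² / 4 = 0.4418 in².
R_n = F_nv · A_b · n · n_s = 68 × 0.4418 × 6 × 2 = 360.5 kips.
Design strength φR_n = 0.75 × 360.5 = 270 kips.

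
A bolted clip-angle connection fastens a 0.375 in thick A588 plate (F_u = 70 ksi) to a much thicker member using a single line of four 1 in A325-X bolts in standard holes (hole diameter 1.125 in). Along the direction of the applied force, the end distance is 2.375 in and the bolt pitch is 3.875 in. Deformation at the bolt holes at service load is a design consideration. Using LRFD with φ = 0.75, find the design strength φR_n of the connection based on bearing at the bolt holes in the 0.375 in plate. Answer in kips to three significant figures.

185 kips

Per bolt r_n = 1.2 l_c t F_u ≤ 2.4 d t F_u; upper limit = 2.4 × 1 × 0.375 × 70 = 63 kips.
Edge bolt: l_c = 2.375 − 1.125/2 = 1.812 in → 1.2 × 1.812 × 0.375 × 70 = 57.09 → r_n = 57.09 kips.
Interior bolts: l_c = 3.875 − 1.125 = 2.75 in → 1.2 × 2.75 × 0.375 × 70 = 86.62 → r_n = 63 kips.
R_n = 1 × 57.09 + 3 × 63 = 246.1 kips.
Design strength φR_n = 0.75 × 246.1 = 185 kips.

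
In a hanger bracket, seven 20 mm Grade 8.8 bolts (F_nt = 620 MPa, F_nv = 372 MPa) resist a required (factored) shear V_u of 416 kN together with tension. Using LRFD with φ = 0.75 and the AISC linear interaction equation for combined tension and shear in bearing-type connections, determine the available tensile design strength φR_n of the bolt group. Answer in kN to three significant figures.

A_b = π·20²/4 = 314.2 mm²; f_rv = 416 × 1000 / (7 × 314.2) = 189.2 MPa.
F'_nt = 1.3 F_nt − (F_nt / φF_nv) f_rv = 1.3·620 − (620/(0.75·372))·189.2 = 385.6 MPa, capped at F_nt → F'_nt = 385.6 MPa.
R_n = F'_nt · A_b · n = 385.6 × 314.2 × 7 / 1000 = 848 kN.
Design strength φR_n = 0.75 × 848 = 636 kN.

636 kN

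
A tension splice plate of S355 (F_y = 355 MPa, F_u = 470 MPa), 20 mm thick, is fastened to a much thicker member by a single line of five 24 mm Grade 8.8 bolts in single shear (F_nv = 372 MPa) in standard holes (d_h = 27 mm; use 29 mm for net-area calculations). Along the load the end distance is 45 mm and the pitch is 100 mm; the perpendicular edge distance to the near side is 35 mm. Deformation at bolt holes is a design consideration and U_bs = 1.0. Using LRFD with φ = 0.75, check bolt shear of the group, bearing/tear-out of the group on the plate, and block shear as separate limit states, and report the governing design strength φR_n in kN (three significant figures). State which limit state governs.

Bolt shear: A_b = π·24²/4 = 452.4 mm²; R_n = 372 × 452.4 × 5 × 1 / 1000 = 841.4 kN → 0.75 × 841.4 = 631 kN.
Bearing: edge l_c = 31.5, r_n = 355.3 kN; interior l_c = 73, r_n = 541.4 kN; R_n = 355.3 + 4·541.4 = 2521 kN → 1890 kN.
Block shear: A_gv = 8900, A_nv = 6290, A_nt = 410 mm²; R_n = min(0.6F_uA_nv, 0.6F_yA_gv) + U_bs·F_u·A_nt = 1966 kN → 1470 kN.
Bolt shear governs: 631 kN.

631 kN (bolt shear governs)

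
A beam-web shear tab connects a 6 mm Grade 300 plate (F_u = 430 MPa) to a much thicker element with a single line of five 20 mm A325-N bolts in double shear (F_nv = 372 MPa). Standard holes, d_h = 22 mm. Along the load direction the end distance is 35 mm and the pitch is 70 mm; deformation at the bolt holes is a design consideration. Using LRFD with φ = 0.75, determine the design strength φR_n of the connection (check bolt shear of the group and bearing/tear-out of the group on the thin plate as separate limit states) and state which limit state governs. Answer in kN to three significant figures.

427 kN (bearing governs)

Bolt shear: A_b = π·20²/4 = 314.2 mm²; R_n = 372 × 314.2 × 5 × 2 / 1000 = 1169 kN → 0.75 × 1169 = 877 kN.
Bearing (1.2 l_c t F_u ≤ 2.4 d t F_u): upper limit = 2.4·20·6·430 / 1000 = 123.8 kN.
  Edge l_c = 35 − 22/2 = 24 → r_n = 74.3 kN; interior l_c = 70 − 22 = 48 → r_n = 123.8 kN.
  R_n,bearing = 1·74.3 + 4·123.8 = 569.7 kN → 0.75 × 569.7 = 427 kN.
Bearing governs: 427 kN.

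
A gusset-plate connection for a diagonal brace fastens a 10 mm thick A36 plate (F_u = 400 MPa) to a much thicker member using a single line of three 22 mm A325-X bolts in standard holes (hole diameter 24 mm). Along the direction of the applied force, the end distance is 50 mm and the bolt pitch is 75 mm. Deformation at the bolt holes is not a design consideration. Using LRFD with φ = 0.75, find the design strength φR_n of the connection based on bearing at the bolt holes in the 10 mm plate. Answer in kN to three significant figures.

567 kN

Per bolt r_n = 1.5 l_c t F_u ≤ 3.0 d t F_u; upper limit = 3.0 × 22 × 10 × 400 / 1000 = 264 kN.
Edge bolt: l_c = 50 − 24/2 = 38 mm → 1.5 × 38 × 10 × 400 / 1000 = 228 → r_n = 228 kN.
Interior bolts: l_c = 75 − 24 = 51 mm → 1.5 × 51 × 10 × 400 / 1000 = 306 → r_n = 264 kN.
R_n = 1 × 228 + 2 × 264 = 756 kN.
Design strength φR_n = 0.75 × 756 = 567 kN.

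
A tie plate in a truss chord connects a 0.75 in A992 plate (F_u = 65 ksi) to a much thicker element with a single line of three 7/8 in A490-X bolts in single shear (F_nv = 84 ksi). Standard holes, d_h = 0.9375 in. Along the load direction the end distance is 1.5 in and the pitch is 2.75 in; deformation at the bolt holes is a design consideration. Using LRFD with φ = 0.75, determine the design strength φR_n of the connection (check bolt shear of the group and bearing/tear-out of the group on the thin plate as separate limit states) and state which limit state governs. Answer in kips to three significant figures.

114 kips (bolt shear governs)

Bolt shear: A_b = π·0.875²/4 = 0.6013 in²; R_n = 84 × 0.6013 × 3 × 1 = 151.5 kips → 0.75 × 151.5 = 114 kips.
Bearing (1.2 l_c t F_u ≤ 2.4 d t F_u): upper limit = 2.4·0.875·0.75·65 = 102.4 kips.
  Edge l_c = 1.5 − 0.9375/2 = 1.031 → r_n = 60.33 kips; interior l_c = 2.75 − 0.9375 = 1.812 → r_n = 102.4 kips.
  R_n,bearing = 1·60.33 + 2·102.4 = 265.1 kips → 0.75 × 265.1 = 199 kips.
Bolt shear governs: 114 kips.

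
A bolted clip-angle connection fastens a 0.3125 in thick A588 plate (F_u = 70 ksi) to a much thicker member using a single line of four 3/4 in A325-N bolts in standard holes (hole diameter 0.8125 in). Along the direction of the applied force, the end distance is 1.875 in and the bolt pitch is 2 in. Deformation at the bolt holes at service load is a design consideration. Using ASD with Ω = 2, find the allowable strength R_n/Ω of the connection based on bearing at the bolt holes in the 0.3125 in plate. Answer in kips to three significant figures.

Per bolt r_n = 1.2 l_c t F_u ≤ 2.4 d t F_u; upper limit = 2.4 × 0.75 × 0.3125 × 70 = 39.38 kips.
Edge bolt: l_c = 1.875 − 0.8125/2 = 1.469 in → 1.2 × 1.469 × 0.3125 × 70 = 38.55 → r_n = 38.55 kips.
Interior bolts: l_c = 2 − 0.8125 = 1.188 in → 1.2 × 1.188 × 0.3125 × 70 = 31.17 → r_n = 31.17 kips.
R_n = 1 × 38.55 + 3 × 31.17 = 132.1 kips.
Allowable strength R_n/Ω = 132.1 / 2 = 66 kips.

66 kips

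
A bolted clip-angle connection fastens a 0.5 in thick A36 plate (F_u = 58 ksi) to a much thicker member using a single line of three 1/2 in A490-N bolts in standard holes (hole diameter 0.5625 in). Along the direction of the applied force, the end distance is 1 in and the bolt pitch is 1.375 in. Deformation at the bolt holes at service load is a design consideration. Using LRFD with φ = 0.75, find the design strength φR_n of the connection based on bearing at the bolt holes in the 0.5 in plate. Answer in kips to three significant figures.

61.2 kips

Per bolt r_n = 1.2 l_c t F_u ≤ 2.4 d t F_u; upper limit = 2.4 × 0.5 × 0.5 × 58 = 34.8 kips.
Edge bolt: l_c = 1 − 0.5625/2 = 0.7188 in → 1.2 × 0.7188 × 0.5 × 58 = 25.01 → r_n = 25.01 kips.
Interior bolts: l_c = 1.375 − 0.5625 = 0.8125 in → 1.2 × 0.8125 × 0.5 × 58 = 28.27 → r_n = 28.27 kips.
R_n = 1 × 25.01 + 2 × 28.27 = 81.56 kips.
Design strength φR_n = 0.75 × 81.56 = 61.2 kips.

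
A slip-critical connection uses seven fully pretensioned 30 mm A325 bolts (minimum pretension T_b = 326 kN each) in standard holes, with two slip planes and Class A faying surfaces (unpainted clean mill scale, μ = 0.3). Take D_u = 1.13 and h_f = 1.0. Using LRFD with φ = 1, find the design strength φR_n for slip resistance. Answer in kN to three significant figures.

R_n = μ · D_u · h_f · T_b · n_s · n_b = 0.3 × 1.13 × 1.0 × 326 × 2 × 7 = 1547 kN.
Design strength φR_n = 1 × 1547 = 1550 kN.

1550 kN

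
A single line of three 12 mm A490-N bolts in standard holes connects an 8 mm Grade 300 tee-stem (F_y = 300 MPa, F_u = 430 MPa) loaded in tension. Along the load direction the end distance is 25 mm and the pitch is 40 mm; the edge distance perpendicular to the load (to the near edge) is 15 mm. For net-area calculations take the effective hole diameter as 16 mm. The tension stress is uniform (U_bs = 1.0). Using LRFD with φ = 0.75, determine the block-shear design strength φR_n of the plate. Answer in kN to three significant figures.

Shear plane L_v = 25 + 2·40 = 105 mm; A_gv = 105 × 8 = 840 mm².
A_nv = (105 − 2.5·16) × 8 = 520 mm².
A_nt = (15 − 0.5·16) × 8 = 56 mm².
0.6 F_u A_nv = 134.2 kN; 0.6 F_y A_gv = 151.2 kN → shear rupture governs the shear term.
R_n = 134.2 + 1.0 × 430 × 56 / 1000 = 158.2 kN.
Design strength φR_n = 0.75 × 158.2 = 119 kN.

119 kN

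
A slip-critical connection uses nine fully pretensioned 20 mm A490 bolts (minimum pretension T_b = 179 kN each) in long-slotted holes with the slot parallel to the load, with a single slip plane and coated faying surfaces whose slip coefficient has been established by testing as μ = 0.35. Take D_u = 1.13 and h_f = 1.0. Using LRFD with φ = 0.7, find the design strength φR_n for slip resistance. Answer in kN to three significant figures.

R_n = μ · D_u · h_f · T_b · n_s · n_b = 0.35 × 1.13 × 1.0 × 179 × 1 × 9 = 637.2 kN.
Design strength φR_n = 0.7 × 637.2 = 446 kN.

446 kN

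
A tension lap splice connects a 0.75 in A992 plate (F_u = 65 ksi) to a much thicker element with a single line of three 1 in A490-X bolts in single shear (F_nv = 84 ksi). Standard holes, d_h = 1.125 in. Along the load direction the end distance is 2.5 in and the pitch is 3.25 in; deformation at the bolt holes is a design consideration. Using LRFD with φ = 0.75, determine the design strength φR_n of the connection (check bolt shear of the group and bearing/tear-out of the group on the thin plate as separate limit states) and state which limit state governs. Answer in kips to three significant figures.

148 kips (bolt shear governs)

Bolt shear: A_b = π·1²/4 = 0.7854 in²; R_n = 84 × 0.7854 × 3 × 1 = 197.9 kips → 0.75 × 197.9 = 148 kips.
Bearing (1.2 l_c t F_u ≤ 2.4 d t F_u): upper limit = 2.4·1·0.75·65 = 117 kips.
  Edge l_c = 2.5 − 1.125/2 = 1.938 → r_n = 113.3 kips; interior l_c = 3.25 − 1.125 = 2.125 → r_n = 117 kips.
  R_n,bearing = 1·113.3 + 2·117 = 347.3 kips → 0.75 × 347.3 = 261 kips.
Bolt shear governs: 148 kips.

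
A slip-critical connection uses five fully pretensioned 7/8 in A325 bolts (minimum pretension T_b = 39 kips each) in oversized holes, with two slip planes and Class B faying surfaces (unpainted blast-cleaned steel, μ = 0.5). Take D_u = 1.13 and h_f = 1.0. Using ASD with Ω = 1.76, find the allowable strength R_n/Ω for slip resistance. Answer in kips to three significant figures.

125 kips

R_n = μ · D_u · h_f · T_b · n_s · n_b = 0.5 × 1.13 × 1.0 × 39 × 2 × 5 = 220.3 kips.
Allowable strength R_n/Ω = 220.3 / 1.76 = 125 kips.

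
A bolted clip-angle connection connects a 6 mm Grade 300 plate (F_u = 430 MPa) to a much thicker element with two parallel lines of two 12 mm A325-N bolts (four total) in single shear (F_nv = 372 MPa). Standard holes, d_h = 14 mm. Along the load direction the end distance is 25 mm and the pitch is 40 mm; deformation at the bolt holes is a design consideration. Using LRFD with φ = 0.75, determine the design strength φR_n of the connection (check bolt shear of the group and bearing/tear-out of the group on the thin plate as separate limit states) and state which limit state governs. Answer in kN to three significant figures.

126 kN (bolt shear governs)

Bolt shear: A_b = π·12²/4 = 113.1 mm²; R_n = 372 × 113.1 × 4 × 1 / 1000 = 168.3 kN → 0.75 × 168.3 = 126 kN.
Bearing (1.2 l_c t F_u ≤ 2.4 d t F_u): upper limit = 2.4·12·6·430 / 1000 = 74.3 kN.
  Edge l_c = 25 − 14/2 = 18 → r_n = 55.73 kN; interior l_c = 40 − 14 = 26 → r_n = 74.3 kN.
  R_n,bearing = 2·55.73 + 2·74.3 = 260.1 kN → 0.75 × 260.1 = 195 kN.
Bolt shear governs: 126 kN.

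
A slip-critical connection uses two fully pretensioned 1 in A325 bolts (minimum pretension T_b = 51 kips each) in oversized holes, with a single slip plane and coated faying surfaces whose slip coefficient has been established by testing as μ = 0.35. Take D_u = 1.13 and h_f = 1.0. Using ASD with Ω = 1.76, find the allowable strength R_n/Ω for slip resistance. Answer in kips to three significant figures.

22.9 kips

R_n = μ · D_u · h_f · T_b · n_s · n_b = 0.35 × 1.13 × 1.0 × 51 × 1 × 2 = 40.34 kips.
Allowable strength R_n/Ω = 40.34 / 1.76 = 22.9 kips.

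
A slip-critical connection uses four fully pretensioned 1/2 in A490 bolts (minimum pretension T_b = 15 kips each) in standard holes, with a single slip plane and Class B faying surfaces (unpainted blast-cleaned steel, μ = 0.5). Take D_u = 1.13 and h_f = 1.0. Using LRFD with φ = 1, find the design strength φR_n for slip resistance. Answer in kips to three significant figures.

R_n = μ · D_u · h_f · T_b · n_s · n_b = 0.5 × 1.13 × 1.0 × 15 × 1 × 4 = 33.9 kips.
Design strength φR_n = 1 × 33.9 = 33.9 kips.

33.9 kips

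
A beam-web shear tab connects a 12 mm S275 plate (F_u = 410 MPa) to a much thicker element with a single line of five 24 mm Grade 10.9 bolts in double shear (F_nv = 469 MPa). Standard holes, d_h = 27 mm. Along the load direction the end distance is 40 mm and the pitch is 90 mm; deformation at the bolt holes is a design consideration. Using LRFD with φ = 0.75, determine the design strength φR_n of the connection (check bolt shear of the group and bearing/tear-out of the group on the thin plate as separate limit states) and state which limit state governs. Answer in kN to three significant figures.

Bolt shear: A_b = π·24²/4 = 452.4 mm²; R_n = 469 × 452.4 × 5 × 2 / 1000 = 2122 kN → 0.75 × 2122 = 1590 kN.
Bearing (1.2 l_c t F_u ≤ 2.4 d t F_u): upper limit = 2.4·24·12·410 / 1000 = 283.4 kN.
  Edge l_c = 40 − 27/2 = 26.5 → r_n = 156.5 kN; interior l_c = 90 − 27 = 63 → r_n = 283.4 kN.
  R_n,bearing = 1·156.5 + 4·283.4 = 1290 kN → 0.75 × 1290 = 968 kN.
Bearing governs: 968 kN.

968 kN (bearing governs)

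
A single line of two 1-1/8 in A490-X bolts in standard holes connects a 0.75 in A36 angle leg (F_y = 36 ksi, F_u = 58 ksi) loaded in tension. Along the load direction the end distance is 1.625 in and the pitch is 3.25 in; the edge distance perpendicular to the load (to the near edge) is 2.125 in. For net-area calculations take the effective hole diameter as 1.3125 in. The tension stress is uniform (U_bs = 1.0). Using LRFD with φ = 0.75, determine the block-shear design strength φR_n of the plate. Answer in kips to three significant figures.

105 kips

Shear plane L_v = 1.625 + 1·3.25 = 4.875 in; A_gv = 4.875 × 0.75 = 3.656 in².
A_nv = (4.875 − 1.5·1.3125) × 0.75 = 2.18 in².
A_nt = (2.125 − 0.5·1.3125) × 0.75 = 1.102 in².
0.6 F_u A_nv = 75.85 kips; 0.6 F_y A_gv = 78.97 kips → shear rupture governs the shear term.
R_n = 75.85 + 1.0 × 58 × 1.102 = 139.7 kips.
Design strength φR_n = 0.75 × 139.7 = 105 kips.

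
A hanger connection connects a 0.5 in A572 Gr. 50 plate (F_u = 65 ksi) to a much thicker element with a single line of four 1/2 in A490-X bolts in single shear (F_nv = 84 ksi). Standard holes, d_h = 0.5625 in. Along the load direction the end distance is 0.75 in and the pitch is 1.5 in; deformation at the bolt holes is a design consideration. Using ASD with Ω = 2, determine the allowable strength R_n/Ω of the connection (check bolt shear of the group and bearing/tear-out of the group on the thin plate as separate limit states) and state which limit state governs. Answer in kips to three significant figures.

33 kips (bolt shear governs)

Bolt shear: A_b = π·0.5²/4 = 0.1963 in²; R_n = 84 × 0.1963 × 4 × 1 = 65.97 kips → 65.97 / 2 = 33 kips.
Bearing (1.2 l_c t F_u ≤ 2.4 d t F_u): upper limit = 2.4·0.5·0.5·65 = 39 kips.
  Edge l_c = 0.75 − 0.5625/2 = 0.4688 → r_n = 18.28 kips; interior l_c = 1.5 − 0.5625 = 0.9375 → r_n = 36.56 kips.
  R_n,bearing = 1·18.28 + 3·36.56 = 128 kips → 128 / 2 = 64 kips.
Bolt shear governs: 33 kips.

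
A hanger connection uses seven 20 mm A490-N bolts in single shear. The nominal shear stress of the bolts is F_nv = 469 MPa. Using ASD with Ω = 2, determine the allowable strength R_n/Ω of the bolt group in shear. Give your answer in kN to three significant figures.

A_b = π × 20² / 4 = 314.2 mm².
R_n = F_nv · A_b · n · n_s = 469 × 314.2 × 7 × 1 / 1000 = 1031 kN.
Allowable strength R_n/Ω = 1031 / 2 = 516 kN.

516 kN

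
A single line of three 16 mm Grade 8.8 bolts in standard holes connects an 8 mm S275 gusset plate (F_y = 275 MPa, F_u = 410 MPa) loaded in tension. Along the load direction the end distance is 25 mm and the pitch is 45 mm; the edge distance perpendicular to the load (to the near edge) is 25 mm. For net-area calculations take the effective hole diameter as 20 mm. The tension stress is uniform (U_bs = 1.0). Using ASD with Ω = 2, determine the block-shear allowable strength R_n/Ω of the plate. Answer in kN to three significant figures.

Shear plane L_v = 25 + 2·45 = 115 mm; A_gv = 115 × 8 = 920 mm².
A_nv = (115 − 2.5·20) × 8 = 520 mm².
A_nt = (25 − 0.5·20) × 8 = 120 mm².
0.6 F_u A_nv = 127.9 kN; 0.6 F_y A_gv = 151.8 kN → shear rupture governs the shear term.
R_n = 127.9 + 1.0 × 410 × 120 / 1000 = 177.1 kN.
Allowable strength R_n/Ω = 177.1 / 2 = 88.6 kN.

88.6 kN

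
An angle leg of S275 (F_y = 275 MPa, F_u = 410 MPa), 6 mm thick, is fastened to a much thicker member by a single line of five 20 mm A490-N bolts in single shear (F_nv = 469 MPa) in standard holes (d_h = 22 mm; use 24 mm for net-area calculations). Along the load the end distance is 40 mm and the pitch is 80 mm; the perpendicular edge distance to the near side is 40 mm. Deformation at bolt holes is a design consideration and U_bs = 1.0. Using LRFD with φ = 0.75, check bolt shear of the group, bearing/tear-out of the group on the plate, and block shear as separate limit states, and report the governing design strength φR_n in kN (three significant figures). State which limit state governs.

319 kN (block shear governs)

Bolt shear: A_b = π·20²/4 = 314.2 mm²; R_n = 469 × 314.2 × 5 × 1 / 1000 = 736.7 kN → 0.75 × 736.7 = 553 kN.
Bearing: edge l_c = 29, r_n = 85.61 kN; interior l_c = 58, r_n = 118.1 kN; R_n = 85.61 + 4·118.1 = 557.9 kN → 418 kN.
Block shear: A_gv = 2160, A_nv = 1512, A_nt = 168 mm²; R_n = min(0.6F_uA_nv, 0.6F_yA_gv) + U_bs·F_u·A_nt = 425.3 kN → 319 kN.
Block shear governs: 319 kN.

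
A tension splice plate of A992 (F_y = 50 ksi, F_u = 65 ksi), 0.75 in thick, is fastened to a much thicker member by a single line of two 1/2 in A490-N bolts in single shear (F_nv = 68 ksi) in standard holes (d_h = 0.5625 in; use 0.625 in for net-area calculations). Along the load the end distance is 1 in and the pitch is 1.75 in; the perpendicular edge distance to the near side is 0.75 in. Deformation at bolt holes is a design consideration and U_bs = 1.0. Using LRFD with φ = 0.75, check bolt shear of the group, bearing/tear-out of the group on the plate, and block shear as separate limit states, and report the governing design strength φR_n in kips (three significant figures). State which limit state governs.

20 kips (bolt shear governs)

Bolt shear: A_b = π·0.5²/4 = 0.1963 in²; R_n = 68 × 0.1963 × 2 × 1 = 26.7 kips → 0.75 × 26.7 = 20 kips.
Bearing: edge l_c = 0.7188, r_n = 42.05 kips; interior l_c = 1.188, r_n = 58.5 kips; R_n = 42.05 + 1·58.5 = 100.5 kips → 75.4 kips.
Block shear: A_gv = 2.062, A_nv = 1.359, A_nt = 0.3281 in²; R_n = min(0.6F_uA_nv, 0.6F_yA_gv) + U_bs·F_u·A_nt = 74.34 kips → 55.8 kips.
Bolt shear governs: 20 kips.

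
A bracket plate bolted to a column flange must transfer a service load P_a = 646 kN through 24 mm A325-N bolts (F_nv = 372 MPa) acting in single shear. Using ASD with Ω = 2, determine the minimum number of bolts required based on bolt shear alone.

8 bolts

A_b = π·24²/4 = 452.4 mm².
Per-bolt allowable strength R_n/Ω = 372 × 452.4 × 1 / 1000 / 2 = 84.14 kN.
n ≥ 646 / 84.14 = 7.677 → use 8 bolts.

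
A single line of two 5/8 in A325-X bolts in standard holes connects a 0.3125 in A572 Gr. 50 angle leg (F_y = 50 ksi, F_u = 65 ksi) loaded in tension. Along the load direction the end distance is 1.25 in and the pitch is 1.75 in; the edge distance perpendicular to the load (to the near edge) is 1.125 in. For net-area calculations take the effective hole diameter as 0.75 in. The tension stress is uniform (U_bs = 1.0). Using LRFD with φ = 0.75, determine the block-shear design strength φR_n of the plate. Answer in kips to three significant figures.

Shear plane L_v = 1.25 + 1·1.75 = 3 in; A_gv = 3 × 0.3125 = 0.9375 in².
A_nv = (3 − 1.5·0.75) × 0.3125 = 0.5859 in².
A_nt = (1.125 − 0.5·0.75) × 0.3125 = 0.2344 in².
0.6 F_u A_nv = 22.85 kips; 0.6 F_y A_gv = 28.12 kips → shear rupture governs the shear term.
R_n = 22.85 + 1.0 × 65 × 0.2344 = 38.09 kips.
Design strength φR_n = 0.75 × 38.09 = 28.6 kips.

28.6 kips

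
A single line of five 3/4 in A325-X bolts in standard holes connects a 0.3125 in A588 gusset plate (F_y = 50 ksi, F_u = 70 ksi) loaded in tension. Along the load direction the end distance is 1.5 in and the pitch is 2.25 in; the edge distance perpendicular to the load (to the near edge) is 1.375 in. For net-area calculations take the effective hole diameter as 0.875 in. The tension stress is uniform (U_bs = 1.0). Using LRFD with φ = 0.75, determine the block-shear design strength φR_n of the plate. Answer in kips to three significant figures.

Shear plane L_v = 1.5 + 4·2.25 = 10.5 in; A_gv = 10.5 × 0.3125 = 3.281 in².
A_nv = (10.5 − 4.5·0.875) × 0.3125 = 2.051 in².
A_nt = (1.375 − 0.5·0.875) × 0.3125 = 0.293 in².
0.6 F_u A_nv = 86.13 kips; 0.6 F_y A_gv = 98.44 kips → shear rupture governs the shear term.
R_n = 86.13 + 1.0 × 70 × 0.293 = 106.6 kips.
Design strength φR_n = 0.75 × 106.6 = 80 kips.

80 kips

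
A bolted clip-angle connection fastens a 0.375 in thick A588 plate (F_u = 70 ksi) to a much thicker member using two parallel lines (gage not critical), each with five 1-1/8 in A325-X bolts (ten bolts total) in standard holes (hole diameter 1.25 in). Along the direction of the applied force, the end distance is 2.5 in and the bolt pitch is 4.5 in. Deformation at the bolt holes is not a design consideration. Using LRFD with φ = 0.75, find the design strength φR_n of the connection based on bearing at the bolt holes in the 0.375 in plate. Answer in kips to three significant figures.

Per bolt r_n = 1.5 l_c t F_u ≤ 3.0 d t F_u; upper limit = 3.0 × 1.125 × 0.375 × 70 = 88.59 kips.
Edge bolt: l_c = 2.5 − 1.25/2 = 1.875 in → 1.5 × 1.875 × 0.375 × 70 = 73.83 → r_n = 73.83 kips.
Interior bolts: l_c = 4.5 − 1.25 = 3.25 in → 1.5 × 3.25 × 0.375 × 70 = 128 → r_n = 88.59 kips.
R_n = 2 × 73.83 + 8 × 88.59 = 856.4 kips.
Design strength φR_n = 0.75 × 856.4 = 642 kips.

642 kips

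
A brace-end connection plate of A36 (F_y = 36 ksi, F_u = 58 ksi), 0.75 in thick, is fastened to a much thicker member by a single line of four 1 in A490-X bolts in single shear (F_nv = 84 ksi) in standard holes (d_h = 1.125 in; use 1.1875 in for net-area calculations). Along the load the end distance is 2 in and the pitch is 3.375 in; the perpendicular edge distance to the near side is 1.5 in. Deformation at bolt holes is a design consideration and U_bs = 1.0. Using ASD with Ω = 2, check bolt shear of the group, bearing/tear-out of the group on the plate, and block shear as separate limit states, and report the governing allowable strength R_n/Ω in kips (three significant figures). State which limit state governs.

Bolt shear: A_b = π·1²/4 = 0.7854 in²; R_n = 84 × 0.7854 × 4 × 1 = 263.9 kips → 263.9 / 2 = 132 kips.
Bearing: edge l_c = 1.438, r_n = 75.04 kips; interior l_c = 2.25, r_n = 104.4 kips; R_n = 75.04 + 3·104.4 = 388.2 kips → 194 kips.
Block shear: A_gv = 9.094, A_nv = 5.977, A_nt = 0.6797 in²; R_n = min(0.6F_uA_nv, 0.6F_yA_gv) + U_bs·F_u·A_nt = 235.8 kips → 118 kips.
Block shear governs: 118 kips.

118 kips (block shear governs)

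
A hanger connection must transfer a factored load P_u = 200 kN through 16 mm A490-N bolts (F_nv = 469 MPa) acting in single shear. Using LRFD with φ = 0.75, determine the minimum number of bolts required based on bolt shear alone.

A_b = π·16²/4 = 201.1 mm².
Per-bolt design strength φR_n = 0.75 × 469 × 201.1 × 1 / 1000 = 70.72 kN.
n ≥ 200 / 70.72 = 2.828 → use 3 bolts.

3 bolts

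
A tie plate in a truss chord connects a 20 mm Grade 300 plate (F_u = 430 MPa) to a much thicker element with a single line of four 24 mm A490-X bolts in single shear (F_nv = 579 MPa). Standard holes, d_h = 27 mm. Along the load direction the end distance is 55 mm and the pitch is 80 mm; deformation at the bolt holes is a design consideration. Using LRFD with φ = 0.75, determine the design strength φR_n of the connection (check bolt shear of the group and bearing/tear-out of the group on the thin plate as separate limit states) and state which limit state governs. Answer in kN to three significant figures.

786 kN (bolt shear governs)

Bolt shear: A_b = π·24²/4 = 452.4 mm²; R_n = 579 × 452.4 × 4 × 1 / 1000 = 1048 kN → 0.75 × 1048 = 786 kN.
Bearing (1.2 l_c t F_u ≤ 2.4 d t F_u): upper limit = 2.4·24·20·430 / 1000 = 495.4 kN.
  Edge l_c = 55 − 27/2 = 41.5 → r_n = 428.3 kN; interior l_c = 80 − 27 = 53 → r_n = 495.4 kN.
  R_n,bearing = 1·428.3 + 3·495.4 = 1914 kN → 0.75 × 1914 = 1440 kN.
Bolt shear governs: 786 kN.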